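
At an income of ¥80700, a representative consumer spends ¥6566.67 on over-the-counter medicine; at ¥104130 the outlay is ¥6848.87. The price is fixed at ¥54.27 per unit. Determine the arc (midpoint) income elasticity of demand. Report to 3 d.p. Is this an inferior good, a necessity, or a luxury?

0.166 (necessity)

With a constant price, Q₁ = 6566.67/54.27 = 121.000 and Q₂ = 6848.87/54.27 = 126.200 (equivalently, work directly with expenditure since P cancels).
Midpoint %ΔQ = (6848.87 − 6566.67)/6707.77 = 0.04207; midpoint %ΔI = (104130 − 80700)/92415 = 0.25353.
η = 0.04207 / 0.25353 = 0.166.
0 < η < 1 ⇒ necessity.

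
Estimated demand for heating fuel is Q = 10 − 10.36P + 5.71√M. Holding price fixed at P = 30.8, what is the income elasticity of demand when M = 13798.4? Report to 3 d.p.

At P = 30.8, M = 13798.4: Q = 361.646.
Holding P constant, ∂Q/∂M = 5.71/(2√M) = 0.0243048.
η_M = (∂Q/∂M)·(M/Q) = 0.0243048 × (13798.4/361.646) = 0.927.

0.927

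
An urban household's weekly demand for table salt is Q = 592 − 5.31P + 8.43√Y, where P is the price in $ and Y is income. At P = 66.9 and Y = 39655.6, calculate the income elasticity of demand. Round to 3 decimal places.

At P = 66.9, Y = 39655.6: Q = 1915.487.
Holding P constant, ∂Q/∂Y = 8.43/(2√Y) = 0.0211663.
η_Y = (∂Q/∂Y)·(Y/Q) = 0.0211663 × (39655.6/1915.487) = 0.438.

0.438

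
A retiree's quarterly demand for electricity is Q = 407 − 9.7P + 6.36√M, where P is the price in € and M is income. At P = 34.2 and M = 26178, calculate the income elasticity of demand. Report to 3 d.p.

0.466

At P = 34.2, M = 26178: Q = 1104.284.
Holding P constant, ∂Q/∂M = 6.36/(2√M) = 0.0196544.
η_M = (∂Q/∂M)·(M/Q) = 0.0196544 × (26178/1104.284) = 0.466.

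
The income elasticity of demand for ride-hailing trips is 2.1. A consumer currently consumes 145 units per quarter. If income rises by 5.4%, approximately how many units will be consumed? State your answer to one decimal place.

%ΔQ ≈ η × %ΔI = 2.1 × 5.4% = 11.34%.
New Q ≈ 145 × (1 + 0.1134) = 161.4.

161.4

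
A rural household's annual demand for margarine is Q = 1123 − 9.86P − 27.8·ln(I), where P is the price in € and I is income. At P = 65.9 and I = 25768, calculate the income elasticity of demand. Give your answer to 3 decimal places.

-0.146

At P = 65.9, I = 25768: Q = 190.864.
Holding P constant, ∂Q/∂I = -27.8/I = -0.00107886.
η_I = (∂Q/∂I)·(I/Q) = -0.00107886 × (25768/190.864) = -0.146.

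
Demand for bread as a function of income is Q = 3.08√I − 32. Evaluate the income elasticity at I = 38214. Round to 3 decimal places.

0.528

At I = 38214: Q = 570.091.
dQ/dI = 3.08/(2√I) = 0.00787788 at this income.
η = (dQ/dI)·(I/Q) = 0.00787788 × (38214/570.091) = 0.528.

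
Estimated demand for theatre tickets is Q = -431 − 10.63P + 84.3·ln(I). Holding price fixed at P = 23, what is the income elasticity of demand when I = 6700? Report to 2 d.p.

At P = 23, I = 6700: Q = 67.181.
Holding P constant, ∂Q/∂I = 84.3/I = 0.0125821.
η_I = (∂Q/∂I)·(I/Q) = 0.0125821 × (6700/67.181) = 1.25.

1.25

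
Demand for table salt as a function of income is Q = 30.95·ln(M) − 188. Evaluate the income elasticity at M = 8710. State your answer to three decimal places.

At M = 8710: Q = 92.785.
dQ/dM = 30.95/M = 0.00355339 at this income.
η = (dQ/dM)·(M/Q) = 0.00355339 × (8710/92.785) = 0.334.

0.334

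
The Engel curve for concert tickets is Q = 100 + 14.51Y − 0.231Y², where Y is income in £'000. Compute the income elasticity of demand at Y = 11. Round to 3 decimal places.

At Y = 11: Q = 231.6590.
dQ/dY = 14.51 − 0.462Y = 9.42800.
η = (dQ/dY)·(Y/Q) = 9.42800 × (11/231.6590) = 0.448.

0.448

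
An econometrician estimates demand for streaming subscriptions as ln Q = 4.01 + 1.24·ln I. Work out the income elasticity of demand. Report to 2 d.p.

In a log-linear demand, the coefficient on ln I is the income elasticity.
So η = 1.24.

1.24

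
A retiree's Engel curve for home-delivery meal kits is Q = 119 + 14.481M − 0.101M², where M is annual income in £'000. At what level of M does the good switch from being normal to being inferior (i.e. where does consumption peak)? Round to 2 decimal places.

71.69

dQ/dM = 14.481 − 0.202M.
The good is inferior where dQ/dM < 0. Setting dQ/dM = 0 gives M = 14.481 / 0.202 = 71.69.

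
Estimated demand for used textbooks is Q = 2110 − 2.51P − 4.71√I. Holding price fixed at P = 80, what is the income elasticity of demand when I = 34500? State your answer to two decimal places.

-0.42

At P = 80, I = 34500: Q = 1034.356.
Holding P constant, ∂Q/∂I = -4.71/(2√I) = -0.0126789.
η_I = (∂Q/∂I)·(I/Q) = -0.0126789 × (34500/1034.356) = -0.42.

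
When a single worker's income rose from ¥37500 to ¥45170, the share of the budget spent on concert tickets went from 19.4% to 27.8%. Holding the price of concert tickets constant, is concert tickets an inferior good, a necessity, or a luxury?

The budget share rises as income rises, so η > 1.

luxury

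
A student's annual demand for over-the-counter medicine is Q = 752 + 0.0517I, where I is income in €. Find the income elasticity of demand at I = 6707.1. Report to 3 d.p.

0.316

At I = 6707.1: Q = 1098.757.
dQ/dI = 0.0517.
η = (dQ/dI)·(I/Q) = 0.0517 × (6707.1/1098.757) = 0.316.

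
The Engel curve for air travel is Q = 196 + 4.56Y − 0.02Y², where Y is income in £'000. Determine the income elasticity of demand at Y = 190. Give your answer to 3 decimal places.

-1.697

At Y = 190: Q = 340.4000.
dQ/dY = 4.56 − 0.04Y = -3.04000.
η = (dQ/dY)·(Y/Q) = -3.04000 × (190/340.4000) = -1.697.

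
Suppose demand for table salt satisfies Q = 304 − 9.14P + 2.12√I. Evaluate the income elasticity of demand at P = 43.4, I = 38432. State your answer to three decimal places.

0.643

At P = 43.4, I = 38432: Q = 322.931.
Holding P constant, ∂Q/∂I = 2.12/(2√I) = 0.00540704.
η_I = (∂Q/∂I)·(I/Q) = 0.00540704 × (38432/322.931) = 0.643.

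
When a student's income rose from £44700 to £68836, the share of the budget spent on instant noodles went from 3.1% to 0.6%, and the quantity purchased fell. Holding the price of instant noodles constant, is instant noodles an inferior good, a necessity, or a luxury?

inferior good

Quantity demanded falls as income rises, so η < 0.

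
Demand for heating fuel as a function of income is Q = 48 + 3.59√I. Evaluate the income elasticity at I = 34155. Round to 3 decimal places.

0.466

At I = 34155: Q = 711.470.
dQ/dI = 3.59/(2√I) = 0.00971264 at this income.
η = (dQ/dI)·(I/Q) = 0.00971264 × (34155/711.470) = 0.466.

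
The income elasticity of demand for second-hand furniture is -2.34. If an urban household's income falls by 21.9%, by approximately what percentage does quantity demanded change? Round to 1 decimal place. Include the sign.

51.2%

%ΔQ ≈ η × %ΔI = -2.34 × (-21.9%) = 51.2%.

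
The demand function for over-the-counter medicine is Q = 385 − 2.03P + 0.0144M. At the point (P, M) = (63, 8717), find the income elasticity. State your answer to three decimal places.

At P = 63, M = 8717: Q = 382.635.
Holding P constant, ∂Q/∂M = 0.0144.
η_M = (∂Q/∂M)·(M/Q) = 0.0144 × (8717/382.635) = 0.328.

0.328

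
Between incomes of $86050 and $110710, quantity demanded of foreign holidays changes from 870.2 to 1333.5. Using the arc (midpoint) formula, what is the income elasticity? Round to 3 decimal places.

ΔQ = 1333.5 − 870.2 = 463.3; midpoint Q̄ = (870.2 + 1333.5)/2 = 1101.85.
ΔI = 110710 − 86050 = 24660; midpoint Ī = (86050 + 110710)/2 = 98380.
η = (ΔQ/Q̄) ÷ (ΔI/Ī) = (463.3/1101.85) ÷ (24660/98380) = 1.677.

1.677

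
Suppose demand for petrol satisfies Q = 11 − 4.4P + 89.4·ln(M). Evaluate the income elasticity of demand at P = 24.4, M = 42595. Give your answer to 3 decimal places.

0.104

At P = 24.4, M = 42595: Q = 856.599.
Holding P constant, ∂Q/∂M = 89.4/M = 0.00209884.
η_M = (∂Q/∂M)·(M/Q) = 0.00209884 × (42595/856.599) = 0.104.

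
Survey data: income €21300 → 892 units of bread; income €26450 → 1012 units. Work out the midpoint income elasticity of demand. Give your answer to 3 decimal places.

ΔQ = 1012 − 892 = 120; midpoint Q̄ = (892 + 1012)/2 = 952.
ΔI = 26450 − 21300 = 5150; midpoint Ī = (21300 + 26450)/2 = 23875.
η = (ΔQ/Q̄) ÷ (ΔI/Ī) = (120/952) ÷ (5150/23875) = 0.584.

0.584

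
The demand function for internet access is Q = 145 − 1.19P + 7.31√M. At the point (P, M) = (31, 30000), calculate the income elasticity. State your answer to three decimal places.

At P = 31, M = 30000: Q = 1374.239.
Holding P constant, ∂Q/∂M = 7.31/(2√M) = 0.0211022.
η_M = (∂Q/∂M)·(M/Q) = 0.0211022 × (30000/1374.239) = 0.461.

0.461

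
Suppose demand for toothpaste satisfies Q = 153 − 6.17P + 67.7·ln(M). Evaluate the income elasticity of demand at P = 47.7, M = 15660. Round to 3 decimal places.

0.132

At P = 47.7, M = 15660: Q = 512.596.
Holding P constant, ∂Q/∂M = 67.7/M = 0.00432312.
η_M = (∂Q/∂M)·(M/Q) = 0.00432312 × (15660/512.596) = 0.132.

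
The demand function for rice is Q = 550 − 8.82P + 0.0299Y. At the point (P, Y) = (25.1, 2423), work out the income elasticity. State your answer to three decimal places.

At P = 25.1, Y = 2423: Q = 401.066.
Holding P constant, ∂Q/∂Y = 0.0299.
η_Y = (∂Q/∂Y)·(Y/Q) = 0.0299 × (2423/401.066) = 0.181.

0.181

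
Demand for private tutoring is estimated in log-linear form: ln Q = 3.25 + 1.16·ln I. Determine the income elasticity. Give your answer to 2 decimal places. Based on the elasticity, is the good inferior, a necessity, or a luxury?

In a log-linear demand, the coefficient on ln I is the income elasticity.
So η = 1.16.
η > 1 ⇒ luxury.

1.16 (luxury)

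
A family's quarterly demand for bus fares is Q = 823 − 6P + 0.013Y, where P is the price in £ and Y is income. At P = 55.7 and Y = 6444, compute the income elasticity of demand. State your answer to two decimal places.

0.15

At P = 55.7, Y = 6444: Q = 572.572.
Holding P constant, ∂Q/∂Y = 0.013.
η_Y = (∂Q/∂Y)·(Y/Q) = 0.013 × (6444/572.572) = 0.15.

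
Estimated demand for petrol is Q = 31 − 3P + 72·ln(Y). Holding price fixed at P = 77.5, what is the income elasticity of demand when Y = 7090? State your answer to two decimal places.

0.16

At P = 77.5, Y = 7090: Q = 436.884.
Holding P constant, ∂Q/∂Y = 72/Y = 0.0101551.
η_Y = (∂Q/∂Y)·(Y/Q) = 0.0101551 × (7090/436.884) = 0.16.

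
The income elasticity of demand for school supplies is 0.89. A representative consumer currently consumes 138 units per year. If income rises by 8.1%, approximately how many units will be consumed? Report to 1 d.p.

%ΔQ ≈ η × %ΔI = 0.89 × 8.1% = 7.209%.
New Q ≈ 138 × (1 + 0.07209) = 147.9.

147.9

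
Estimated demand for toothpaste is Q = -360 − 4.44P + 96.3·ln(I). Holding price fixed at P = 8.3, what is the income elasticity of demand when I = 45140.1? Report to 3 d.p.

At P = 8.3, I = 45140.1: Q = 635.246.
Holding P constant, ∂Q/∂I = 96.3/I = 0.00213336.
η_I = (∂Q/∂I)·(I/Q) = 0.00213336 × (45140.1/635.246) = 0.152.

0.152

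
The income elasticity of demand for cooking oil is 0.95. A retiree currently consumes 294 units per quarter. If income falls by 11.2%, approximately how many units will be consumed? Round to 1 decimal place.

262.7

%ΔQ ≈ η × %ΔI = 0.95 × (-11.2%) = -10.64%.
New Q ≈ 294 × (1 − 0.1064) = 262.7.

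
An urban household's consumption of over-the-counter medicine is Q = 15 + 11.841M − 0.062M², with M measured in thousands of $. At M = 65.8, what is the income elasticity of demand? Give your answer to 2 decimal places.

At M = 65.8: Q = 525.7001.
dQ/dM = 11.841 − 0.124M = 3.68180.
η = (dQ/dM)·(M/Q) = 3.68180 × (65.8/525.7001) = 0.46.

0.46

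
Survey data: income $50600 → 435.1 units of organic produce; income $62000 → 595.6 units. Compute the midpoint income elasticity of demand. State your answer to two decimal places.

ΔQ = 595.6 − 435.1 = 160.5; midpoint Q̄ = (435.1 + 595.6)/2 = 515.35.
ΔI = 62000 − 50600 = 11400; midpoint Ī = (50600 + 62000)/2 = 56300.
η = (ΔQ/Q̄) ÷ (ΔI/Ī) = (160.5/515.35) ÷ (11400/56300) = 1.54.

1.54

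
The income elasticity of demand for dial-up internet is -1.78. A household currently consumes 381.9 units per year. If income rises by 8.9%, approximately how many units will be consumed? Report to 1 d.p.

%ΔQ ≈ η × %ΔI = -1.78 × 8.9% = -15.842%.
New Q ≈ 381.9 × (1 − 0.15842) = 321.4.

321.4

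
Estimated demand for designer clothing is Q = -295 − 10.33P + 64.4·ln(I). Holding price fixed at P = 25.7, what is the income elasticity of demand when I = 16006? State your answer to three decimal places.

1.023

At P = 25.7, I = 16006: Q = 62.957.
Holding P constant, ∂Q/∂I = 64.4/I = 0.00402349.
η_I = (∂Q/∂I)·(I/Q) = 0.00402349 × (16006/62.957) = 1.023.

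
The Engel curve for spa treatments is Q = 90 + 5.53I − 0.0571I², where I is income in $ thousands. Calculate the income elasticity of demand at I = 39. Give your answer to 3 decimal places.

0.192

At I = 39: Q = 218.8209.
dQ/dI = 5.53 − 0.1142I = 1.07620.
η = (dQ/dI)·(I/Q) = 1.07620 × (39/218.8209) = 0.192.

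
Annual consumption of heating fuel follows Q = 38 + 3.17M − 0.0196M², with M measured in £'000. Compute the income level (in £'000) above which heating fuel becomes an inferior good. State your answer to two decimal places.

80.87

dQ/dM = 3.17 − 0.0392M.
The good is inferior where dQ/dM < 0. Setting dQ/dM = 0 gives M = 3.17 / 0.0392 = 80.87.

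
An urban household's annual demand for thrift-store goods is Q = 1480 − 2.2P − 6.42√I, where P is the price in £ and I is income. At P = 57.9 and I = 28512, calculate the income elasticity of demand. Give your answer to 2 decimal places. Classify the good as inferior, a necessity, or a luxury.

At P = 57.9, I = 28512: Q = 268.571.
Holding P constant, ∂Q/∂I = -6.42/(2√I) = -0.0190104.
η_I = (∂Q/∂I)·(I/Q) = -0.0190104 × (28512/268.571) = -2.02.
Since η < 0, this is an inferior good.

-2.02 (inferior good)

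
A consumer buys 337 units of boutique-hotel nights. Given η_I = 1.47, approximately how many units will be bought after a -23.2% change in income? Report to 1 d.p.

222.1

%ΔQ ≈ η × %ΔI = 1.47 × (-23.2%) = -34.104%.
New Q ≈ 337 × (1 − 0.34104) = 222.1.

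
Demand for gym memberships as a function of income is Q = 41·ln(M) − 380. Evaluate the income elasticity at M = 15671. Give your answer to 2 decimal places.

2.56

At M = 15671: Q = 16.042.
dQ/dM = 41/M = 0.0026163 at this income.
η = (dQ/dM)·(M/Q) = 0.0026163 × (15671/16.042) = 2.56.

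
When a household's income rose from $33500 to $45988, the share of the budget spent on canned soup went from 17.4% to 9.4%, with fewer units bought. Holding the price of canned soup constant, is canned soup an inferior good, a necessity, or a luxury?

Quantity demanded falls as income rises, so η < 0.

inferior good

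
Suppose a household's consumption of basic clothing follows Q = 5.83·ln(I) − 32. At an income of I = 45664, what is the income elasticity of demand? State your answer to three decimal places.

At I = 45664: Q = 30.550.
dQ/dI = 5.83/I = 0.000127672 at this income.
η = (dQ/dI)·(I/Q) = 0.000127672 × (45664/30.550) = 0.191.

0.191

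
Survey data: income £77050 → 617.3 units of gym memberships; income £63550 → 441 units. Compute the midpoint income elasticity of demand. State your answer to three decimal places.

ΔQ = 441 − 617.3 = -176.3; midpoint Q̄ = (617.3 + 441)/2 = 529.15.
ΔI = 63550 − 77050 = -13500; midpoint Ī = (77050 + 63550)/2 = 70300.
η = (ΔQ/Q̄) ÷ (ΔI/Ī) = (-176.3/529.15) ÷ (-13500/70300) = 1.735.

1.735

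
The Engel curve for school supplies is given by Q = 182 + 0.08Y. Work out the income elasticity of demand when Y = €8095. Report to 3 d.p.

At Y = 8095: Q = 829.600.
dQ/dY = 0.08.
η = (dQ/dY)·(Y/Q) = 0.08 × (8095/829.600) = 0.781.

0.781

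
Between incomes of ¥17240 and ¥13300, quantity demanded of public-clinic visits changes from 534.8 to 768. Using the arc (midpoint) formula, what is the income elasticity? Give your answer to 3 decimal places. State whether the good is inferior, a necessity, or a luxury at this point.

ΔQ = 768 − 534.8 = 233.2; midpoint Q̄ = (534.8 + 768)/2 = 651.4.
ΔI = 13300 − 17240 = -3940; midpoint Ī = (17240 + 13300)/2 = 15270.
η = (ΔQ/Q̄) ÷ (ΔI/Ī) = (233.2/651.4) ÷ (-3940/15270) = -1.387.
η < 0 ⇒ inferior good.

-1.387 (inferior good)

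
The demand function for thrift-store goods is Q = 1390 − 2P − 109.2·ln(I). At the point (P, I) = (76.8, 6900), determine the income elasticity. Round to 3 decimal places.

At P = 76.8, I = 6900: Q = 271.151.
Holding P constant, ∂Q/∂I = -109.2/I = -0.0158261.
η_I = (∂Q/∂I)·(I/Q) = -0.0158261 × (6900/271.151) = -0.403.

-0.403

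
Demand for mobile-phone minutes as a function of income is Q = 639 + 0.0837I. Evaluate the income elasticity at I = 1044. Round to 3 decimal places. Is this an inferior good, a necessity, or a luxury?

At I = 1044: Q = 726.383.
dQ/dI = 0.0837.
η = (dQ/dI)·(I/Q) = 0.0837 × (1044/726.383) = 0.120.
Since 0 < η < 1, the good is a necessity.

0.120 (necessity)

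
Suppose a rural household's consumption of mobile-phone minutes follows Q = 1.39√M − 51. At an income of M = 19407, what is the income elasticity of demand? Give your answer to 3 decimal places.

0.679

At M = 19407: Q = 142.640.
dQ/dM = 1.39/(2√M) = 0.00498891 at this income.
η = (dQ/dM)·(M/Q) = 0.00498891 × (19407/142.640) = 0.679.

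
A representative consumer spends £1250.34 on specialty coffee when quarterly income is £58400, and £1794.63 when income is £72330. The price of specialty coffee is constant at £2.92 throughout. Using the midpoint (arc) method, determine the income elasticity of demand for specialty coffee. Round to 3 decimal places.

With a constant price, Q₁ = 1250.34/2.92 = 428.199 and Q₂ = 1794.63/2.92 = 614.599 (equivalently, work directly with expenditure since P cancels).
Midpoint %ΔQ = (1794.63 − 1250.34)/1522.49 = 0.35750; midpoint %ΔI = (72330 − 58400)/65365 = 0.21311.
η = 0.35750 / 0.21311 = 1.678.

1.678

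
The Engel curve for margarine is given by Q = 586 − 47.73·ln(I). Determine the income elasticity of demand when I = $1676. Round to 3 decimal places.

At I = 1676: Q = 231.645.
dQ/dI = -47.73/I = -0.0284785 at this income.
η = (dQ/dI)·(I/Q) = -0.0284785 × (1676/231.645) = -0.206.

-0.206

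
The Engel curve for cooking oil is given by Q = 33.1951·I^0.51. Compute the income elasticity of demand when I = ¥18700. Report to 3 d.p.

0.510

For Q = A·I^β the income elasticity is constant and equal to β.
Here β = 0.51, so η = 0.510.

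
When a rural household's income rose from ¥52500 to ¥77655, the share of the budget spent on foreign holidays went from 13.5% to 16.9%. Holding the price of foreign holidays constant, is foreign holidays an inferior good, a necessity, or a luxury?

luxury

The budget share rises as income rises, so η > 1.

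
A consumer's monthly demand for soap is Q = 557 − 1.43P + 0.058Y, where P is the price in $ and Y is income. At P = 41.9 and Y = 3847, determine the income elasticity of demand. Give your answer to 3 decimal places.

At P = 41.9, Y = 3847: Q = 720.209.
Holding P constant, ∂Q/∂Y = 0.058.
η_Y = (∂Q/∂Y)·(Y/Q) = 0.058 × (3847/720.209) = 0.310.

0.310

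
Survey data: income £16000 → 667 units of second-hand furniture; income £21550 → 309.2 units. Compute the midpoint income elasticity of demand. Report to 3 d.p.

-2.480

ΔQ = 309.2 − 667 = -357.8; midpoint Q̄ = (667 + 309.2)/2 = 488.1.
ΔI = 21550 − 16000 = 5550; midpoint Ī = (16000 + 21550)/2 = 18775.
η = (ΔQ/Q̄) ÷ (ΔI/Ī) = (-357.8/488.1) ÷ (5550/18775) = -2.480.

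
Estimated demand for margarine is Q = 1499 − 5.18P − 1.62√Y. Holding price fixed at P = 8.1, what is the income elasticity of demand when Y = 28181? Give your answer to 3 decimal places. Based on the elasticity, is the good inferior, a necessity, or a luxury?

-0.115 (inferior good)

At P = 8.1, Y = 28181: Q = 1185.089.
Holding P constant, ∂Q/∂Y = -1.62/(2√Y) = -0.00482511.
η_Y = (∂Q/∂Y)·(Y/Q) = -0.00482511 × (28181/1185.089) = -0.115.
Since η < 0, this is an inferior good.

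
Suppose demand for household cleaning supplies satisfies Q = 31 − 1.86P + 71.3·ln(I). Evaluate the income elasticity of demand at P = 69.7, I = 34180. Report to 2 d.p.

At P = 69.7, I = 34180: Q = 645.687.
Holding P constant, ∂Q/∂I = 71.3/I = 0.00208602.
η_I = (∂Q/∂I)·(I/Q) = 0.00208602 × (34180/645.687) = 0.11.

0.11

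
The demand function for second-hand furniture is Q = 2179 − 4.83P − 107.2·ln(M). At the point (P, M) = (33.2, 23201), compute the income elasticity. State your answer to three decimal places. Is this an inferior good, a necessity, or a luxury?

At P = 33.2, M = 23201: Q = 941.075.
Holding P constant, ∂Q/∂M = -107.2/M = -0.00462049.
η_M = (∂Q/∂M)·(M/Q) = -0.00462049 × (23201/941.075) = -0.114.
Since η < 0, this is an inferior good.

-0.114 (inferior good)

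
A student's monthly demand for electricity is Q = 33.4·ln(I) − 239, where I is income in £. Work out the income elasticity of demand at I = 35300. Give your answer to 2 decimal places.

0.30

At I = 35300: Q = 110.753.
dQ/dI = 33.4/I = 0.000946176 at this income.
η = (dQ/dI)·(I/Q) = 0.000946176 × (35300/110.753) = 0.30.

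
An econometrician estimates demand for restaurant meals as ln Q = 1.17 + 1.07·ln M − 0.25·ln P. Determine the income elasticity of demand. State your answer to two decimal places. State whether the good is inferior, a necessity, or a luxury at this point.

In a log-linear demand, the coefficient on ln M is the income elasticity.
So η = 1.07.
η > 1 ⇒ luxury.

1.07 (luxury)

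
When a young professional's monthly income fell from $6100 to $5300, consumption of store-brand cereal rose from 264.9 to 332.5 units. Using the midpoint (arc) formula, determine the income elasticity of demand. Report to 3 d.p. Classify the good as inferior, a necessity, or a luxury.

ΔQ = 332.5 − 264.9 = 67.6; midpoint Q̄ = (264.9 + 332.5)/2 = 298.7.
ΔI = 5300 − 6100 = -800; midpoint Ī = (6100 + 5300)/2 = 5700.
η = (ΔQ/Q̄) ÷ (ΔI/Ī) = (67.6/298.7) ÷ (-800/5700) = -1.612.
η < 0 ⇒ inferior good.

-1.612 (inferior good)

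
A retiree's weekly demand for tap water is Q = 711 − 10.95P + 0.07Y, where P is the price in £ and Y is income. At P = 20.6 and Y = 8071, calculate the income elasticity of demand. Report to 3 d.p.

At P = 20.6, Y = 8071: Q = 1050.400.
Holding P constant, ∂Q/∂Y = 0.07.
η_Y = (∂Q/∂Y)·(Y/Q) = 0.07 × (8071/1050.400) = 0.538.

0.538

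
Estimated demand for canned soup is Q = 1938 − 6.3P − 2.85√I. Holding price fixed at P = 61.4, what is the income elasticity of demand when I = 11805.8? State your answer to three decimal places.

-0.125

At P = 61.4, I = 11805.8: Q = 1241.515.
Holding P constant, ∂Q/∂I = -2.85/(2√I) = -0.013115.
η_I = (∂Q/∂I)·(I/Q) = -0.013115 × (11805.8/1241.515) = -0.125.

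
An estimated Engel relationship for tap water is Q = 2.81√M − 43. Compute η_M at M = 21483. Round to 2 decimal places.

At M = 21483: Q = 368.864.
dQ/dM = 2.81/(2√M) = 0.00958581 at this income.
η = (dQ/dM)·(M/Q) = 0.00958581 × (21483/368.864) = 0.56.

0.56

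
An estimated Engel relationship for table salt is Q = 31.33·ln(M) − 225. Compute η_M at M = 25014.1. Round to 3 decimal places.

At M = 25014.1: Q = 92.285.
dQ/dM = 31.33/M = 0.00125249 at this income.
η = (dQ/dM)·(M/Q) = 0.00125249 × (25014.1/92.285) = 0.339.

0.339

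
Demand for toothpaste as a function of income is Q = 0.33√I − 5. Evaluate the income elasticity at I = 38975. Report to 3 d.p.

At I = 38975: Q = 60.149.
dQ/dI = 0.33/(2√I) = 0.000835778 at this income.
η = (dQ/dI)·(I/Q) = 0.000835778 × (38975/60.149) = 0.542.

0.542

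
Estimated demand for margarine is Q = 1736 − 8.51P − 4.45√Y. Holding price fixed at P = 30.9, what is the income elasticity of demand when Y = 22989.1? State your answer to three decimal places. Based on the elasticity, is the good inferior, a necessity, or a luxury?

At P = 30.9, Y = 22989.1: Q = 798.325.
Holding P constant, ∂Q/∂Y = -4.45/(2√Y) = -0.0146747.
η_Y = (∂Q/∂Y)·(Y/Q) = -0.0146747 × (22989.1/798.325) = -0.423.
Since η < 0, this is an inferior good.

-0.423 (inferior good)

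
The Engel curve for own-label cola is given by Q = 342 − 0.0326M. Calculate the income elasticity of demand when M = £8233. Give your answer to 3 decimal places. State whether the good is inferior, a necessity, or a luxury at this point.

At M = 8233: Q = 73.604.
dQ/dM = −0.0326.
η = (dQ/dM)·(M/Q) = -0.0326 × (8233/73.604) = -3.646.
Since η < 0, the good is an inferior good.

-3.646 (inferior good)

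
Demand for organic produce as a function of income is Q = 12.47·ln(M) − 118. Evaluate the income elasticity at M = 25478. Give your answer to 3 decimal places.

At M = 25478: Q = 8.515.
dQ/dM = 12.47/M = 0.000489442 at this income.
η = (dQ/dM)·(M/Q) = 0.000489442 × (25478/8.515) = 1.464.

1.464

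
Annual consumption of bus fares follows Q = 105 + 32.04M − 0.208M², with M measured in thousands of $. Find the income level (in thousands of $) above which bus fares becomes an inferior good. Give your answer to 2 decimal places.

77.02

dQ/dM = 32.04 − 0.416M.
The good is inferior where dQ/dM < 0. Setting dQ/dM = 0 gives M = 32.04 / 0.416 = 77.02.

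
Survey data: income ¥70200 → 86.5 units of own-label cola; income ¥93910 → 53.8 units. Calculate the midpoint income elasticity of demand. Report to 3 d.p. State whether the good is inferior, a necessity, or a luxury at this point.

-1.613 (inferior good)

ΔQ = 53.8 − 86.5 = -32.7; midpoint Q̄ = (86.5 + 53.8)/2 = 70.15.
ΔI = 93910 − 70200 = 23710; midpoint Ī = (70200 + 93910)/2 = 82055.
η = (ΔQ/Q̄) ÷ (ΔI/Ī) = (-32.7/70.15) ÷ (23710/82055) = -1.613.
η < 0 ⇒ inferior good.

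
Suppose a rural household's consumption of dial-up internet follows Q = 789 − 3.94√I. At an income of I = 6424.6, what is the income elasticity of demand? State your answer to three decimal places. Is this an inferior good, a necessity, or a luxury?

At I = 6424.6: Q = 473.195.
dQ/dI = -3.94/(2√I) = -0.0245778 at this income.
η = (dQ/dI)·(I/Q) = -0.0245778 × (6424.6/473.195) = -0.334.
Since η < 0, the good is an inferior good.

-0.334 (inferior good)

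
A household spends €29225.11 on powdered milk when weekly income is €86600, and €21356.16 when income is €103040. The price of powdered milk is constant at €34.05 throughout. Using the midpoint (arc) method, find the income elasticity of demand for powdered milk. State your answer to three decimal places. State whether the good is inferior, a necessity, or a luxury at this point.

-1.795 (inferior good)

With a constant price, Q₁ = 29225.11/34.05 = 858.300 and Q₂ = 21356.16/34.05 = 627.200 (equivalently, work directly with expenditure since P cancels).
Midpoint %ΔQ = (21356.16 − 29225.11)/25290.64 = -0.31114; midpoint %ΔI = (103040 − 86600)/94820 = 0.17338.
η = -0.31114 / 0.17338 = -1.795.
η < 0 ⇒ inferior good.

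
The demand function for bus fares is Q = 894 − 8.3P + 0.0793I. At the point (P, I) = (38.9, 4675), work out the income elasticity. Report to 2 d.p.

0.39

At P = 38.9, I = 4675: Q = 941.858.
Holding P constant, ∂Q/∂I = 0.0793.
η_I = (∂Q/∂I)·(I/Q) = 0.0793 × (4675/941.858) = 0.39.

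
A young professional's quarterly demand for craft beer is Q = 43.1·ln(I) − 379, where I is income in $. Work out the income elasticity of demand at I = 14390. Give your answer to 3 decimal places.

1.281

At I = 14390: Q = 33.652.
dQ/dI = 43.1/I = 0.00299514 at this income.
η = (dQ/dI)·(I/Q) = 0.00299514 × (14390/33.652) = 1.281.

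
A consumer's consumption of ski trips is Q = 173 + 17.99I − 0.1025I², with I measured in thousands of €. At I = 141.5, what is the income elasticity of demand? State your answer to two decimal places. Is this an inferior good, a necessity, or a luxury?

-2.34 (inferior good)

At I = 141.5: Q = 666.3044.
dQ/dI = 17.99 − 0.205I = -11.01750.
η = (dQ/dI)·(I/Q) = -11.01750 × (141.5/666.3044) = -2.34.
η < 0 ⇒ inferior good.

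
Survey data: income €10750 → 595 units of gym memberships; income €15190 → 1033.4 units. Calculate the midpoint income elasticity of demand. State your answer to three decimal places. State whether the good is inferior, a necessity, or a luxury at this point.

ΔQ = 1033.4 − 595 = 438.4; midpoint Q̄ = (595 + 1033.4)/2 = 814.2.
ΔI = 15190 − 10750 = 4440; midpoint Ī = (10750 + 15190)/2 = 12970.
η = (ΔQ/Q̄) ÷ (ΔI/Ī) = (438.4/814.2) ÷ (4440/12970) = 1.573.
η > 1 ⇒ luxury.

1.573 (luxury)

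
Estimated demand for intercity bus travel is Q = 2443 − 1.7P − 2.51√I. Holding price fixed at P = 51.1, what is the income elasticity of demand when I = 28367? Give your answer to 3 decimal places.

At P = 51.1, I = 28367: Q = 1933.383.
Holding P constant, ∂Q/∂I = -2.51/(2√I) = -0.00745139.
η_I = (∂Q/∂I)·(I/Q) = -0.00745139 × (28367/1933.383) = -0.109.

-0.109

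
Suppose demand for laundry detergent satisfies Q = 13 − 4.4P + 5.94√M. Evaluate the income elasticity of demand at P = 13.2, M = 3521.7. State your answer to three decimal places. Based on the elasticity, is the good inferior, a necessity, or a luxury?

0.573 (necessity)

At P = 13.2, M = 3521.7: Q = 307.423.
Holding P constant, ∂Q/∂M = 5.94/(2√M) = 0.0500473.
η_M = (∂Q/∂M)·(M/Q) = 0.0500473 × (3521.7/307.423) = 0.573.
Since 0 < η < 1, this is a necessity.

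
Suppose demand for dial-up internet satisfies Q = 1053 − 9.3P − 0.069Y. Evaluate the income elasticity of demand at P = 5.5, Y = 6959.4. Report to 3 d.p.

At P = 5.5, Y = 6959.4: Q = 521.651.
Holding P constant, ∂Q/∂Y = −0.069.
η_Y = (∂Q/∂Y)·(Y/Q) = -0.069 × (6959.4/521.651) = -0.921.

-0.921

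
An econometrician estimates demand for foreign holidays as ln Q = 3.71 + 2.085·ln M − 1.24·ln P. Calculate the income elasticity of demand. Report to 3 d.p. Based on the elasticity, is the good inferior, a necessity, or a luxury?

2.085 (luxury)

In a log-linear demand, the coefficient on ln M is the income elasticity.
So η = 2.085.
η > 1 ⇒ luxury.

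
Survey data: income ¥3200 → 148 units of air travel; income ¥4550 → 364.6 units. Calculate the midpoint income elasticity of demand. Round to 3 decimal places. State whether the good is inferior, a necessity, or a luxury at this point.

ΔQ = 364.6 − 148 = 216.6; midpoint Q̄ = (148 + 364.6)/2 = 256.3.
ΔI = 4550 − 3200 = 1350; midpoint Ī = (3200 + 4550)/2 = 3875.
η = (ΔQ/Q̄) ÷ (ΔI/Ī) = (216.6/256.3) ÷ (1350/3875) = 2.426.
η > 1 ⇒ luxury.

2.426 (luxury)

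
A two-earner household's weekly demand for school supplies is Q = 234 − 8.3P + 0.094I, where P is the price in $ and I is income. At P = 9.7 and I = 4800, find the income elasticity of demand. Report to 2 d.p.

At P = 9.7, I = 4800: Q = 604.690.
Holding P constant, ∂Q/∂I = 0.094.
η_I = (∂Q/∂I)·(I/Q) = 0.094 × (4800/604.690) = 0.75.

0.75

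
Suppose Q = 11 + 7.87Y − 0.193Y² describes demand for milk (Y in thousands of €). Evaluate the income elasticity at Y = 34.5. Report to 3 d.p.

-3.559

At Y = 34.5: Q = 52.7967.
dQ/dY = 7.87 − 0.386Y = -5.44700.
η = (dQ/dY)·(Y/Q) = -5.44700 × (34.5/52.7967) = -3.559.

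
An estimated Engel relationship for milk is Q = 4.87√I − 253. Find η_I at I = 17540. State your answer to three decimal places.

At I = 17540: Q = 391.976.
dQ/dI = 4.87/(2√I) = 0.0183859 at this income.
η = (dQ/dI)·(I/Q) = 0.0183859 × (17540/391.976) = 0.823.

0.823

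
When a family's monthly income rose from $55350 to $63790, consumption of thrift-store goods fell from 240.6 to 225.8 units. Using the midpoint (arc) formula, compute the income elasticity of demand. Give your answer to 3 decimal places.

ΔQ = 225.8 − 240.6 = -14.8; midpoint Q̄ = (240.6 + 225.8)/2 = 233.2.
ΔI = 63790 − 55350 = 8440; midpoint Ī = (55350 + 63790)/2 = 59570.
η = (ΔQ/Q̄) ÷ (ΔI/Ī) = (-14.8/233.2) ÷ (8440/59570) = -0.448.

-0.448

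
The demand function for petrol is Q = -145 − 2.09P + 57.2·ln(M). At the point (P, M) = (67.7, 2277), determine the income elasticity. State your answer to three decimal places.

At P = 67.7, M = 2277: Q = 155.698.
Holding P constant, ∂Q/∂M = 57.2/M = 0.0251208.
η_M = (∂Q/∂M)·(M/Q) = 0.0251208 × (2277/155.698) = 0.367.

0.367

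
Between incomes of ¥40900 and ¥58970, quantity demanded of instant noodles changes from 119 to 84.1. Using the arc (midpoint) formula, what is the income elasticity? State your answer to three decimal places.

-0.950

ΔQ = 84.1 − 119 = -34.9; midpoint Q̄ = (119 + 84.1)/2 = 101.55.
ΔI = 58970 − 40900 = 18070; midpoint Ī = (40900 + 58970)/2 = 49935.
η = (ΔQ/Q̄) ÷ (ΔI/Ī) = (-34.9/101.55) ÷ (18070/49935) = -0.950.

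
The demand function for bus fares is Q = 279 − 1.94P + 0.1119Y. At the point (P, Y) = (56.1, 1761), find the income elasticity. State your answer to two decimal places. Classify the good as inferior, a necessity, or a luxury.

At P = 56.1, Y = 1761: Q = 367.222.
Holding P constant, ∂Q/∂Y = 0.1119.
η_Y = (∂Q/∂Y)·(Y/Q) = 0.1119 × (1761/367.222) = 0.54.
Since 0 < η < 1, this is a necessity.

0.54 (necessity)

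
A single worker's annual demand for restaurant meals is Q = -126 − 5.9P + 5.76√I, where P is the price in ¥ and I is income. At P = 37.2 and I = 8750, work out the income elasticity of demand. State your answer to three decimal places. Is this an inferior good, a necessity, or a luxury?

At P = 37.2, I = 8750: Q = 193.319.
Holding P constant, ∂Q/∂I = 5.76/(2√I) = 0.0307885.
η_I = (∂Q/∂I)·(I/Q) = 0.0307885 × (8750/193.319) = 1.394.
Since η > 1, this is a luxury.

1.394 (luxury)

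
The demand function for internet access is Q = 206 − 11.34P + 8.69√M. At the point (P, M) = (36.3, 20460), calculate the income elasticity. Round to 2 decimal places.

0.60

At P = 36.3, M = 20460: Q = 1037.362.
Holding P constant, ∂Q/∂M = 8.69/(2√M) = 0.0303764.
η_M = (∂Q/∂M)·(M/Q) = 0.0303764 × (20460/1037.362) = 0.60.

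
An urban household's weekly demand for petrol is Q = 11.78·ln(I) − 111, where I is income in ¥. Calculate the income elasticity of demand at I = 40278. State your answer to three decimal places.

At I = 40278: Q = 13.910.
dQ/dI = 11.78/I = 0.000292467 at this income.
η = (dQ/dI)·(I/Q) = 0.000292467 × (40278/13.910) = 0.847.

0.847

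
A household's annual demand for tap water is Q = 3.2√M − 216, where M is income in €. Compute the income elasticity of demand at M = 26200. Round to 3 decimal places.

At M = 26200: Q = 301.965.
dQ/dM = 3.2/(2√M) = 0.00988483 at this income.
η = (dQ/dM)·(M/Q) = 0.00988483 × (26200/301.965) = 0.858.

0.858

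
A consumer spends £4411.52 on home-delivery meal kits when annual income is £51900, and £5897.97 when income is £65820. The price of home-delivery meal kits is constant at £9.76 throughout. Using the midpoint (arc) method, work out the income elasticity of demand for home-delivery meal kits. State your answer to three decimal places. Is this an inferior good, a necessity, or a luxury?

With a constant price, Q₁ = 4411.52/9.76 = 452.000 and Q₂ = 5897.97/9.76 = 604.300 (equivalently, work directly with expenditure since P cancels).
Midpoint %ΔQ = (5897.97 − 4411.52)/5154.75 = 0.28837; midpoint %ΔI = (65820 − 51900)/58860 = 0.23649.
η = 0.28837 / 0.23649 = 1.219.
η > 1 ⇒ luxury.

1.219 (luxury)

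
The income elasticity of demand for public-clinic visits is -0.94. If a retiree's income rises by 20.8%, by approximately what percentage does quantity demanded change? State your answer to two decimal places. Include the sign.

%ΔQ ≈ η × %ΔI = -0.94 × 20.8% = -19.55%.

-19.55%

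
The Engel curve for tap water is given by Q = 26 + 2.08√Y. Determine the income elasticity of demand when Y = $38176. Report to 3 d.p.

0.470

At Y = 38176: Q = 432.405.
dQ/dY = 2.08/(2√Y) = 0.00532278 at this income.
η = (dQ/dY)·(Y/Q) = 0.00532278 × (38176/432.405) = 0.470.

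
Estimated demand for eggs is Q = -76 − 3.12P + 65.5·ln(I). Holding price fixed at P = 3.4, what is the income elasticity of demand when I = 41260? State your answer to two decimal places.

0.11

At P = 3.4, I = 41260: Q = 609.503.
Holding P constant, ∂Q/∂I = 65.5/I = 0.00158749.
η_I = (∂Q/∂I)·(I/Q) = 0.00158749 × (41260/609.503) = 0.11.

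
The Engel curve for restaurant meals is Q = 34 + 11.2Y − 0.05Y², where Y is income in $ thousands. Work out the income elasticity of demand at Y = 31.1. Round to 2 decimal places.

At Y = 31.1: Q = 333.9595.
dQ/dY = 11.2 − 0.1Y = 8.09000.
η = (dQ/dY)·(Y/Q) = 8.09000 × (31.1/333.9595) = 0.75.

0.75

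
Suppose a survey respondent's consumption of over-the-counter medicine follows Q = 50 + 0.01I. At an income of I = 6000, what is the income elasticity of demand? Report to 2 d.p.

0.55

At I = 6000: Q = 110.000.
dQ/dI = 0.01.
η = (dQ/dI)·(I/Q) = 0.01 × (6000/110.000) = 0.55.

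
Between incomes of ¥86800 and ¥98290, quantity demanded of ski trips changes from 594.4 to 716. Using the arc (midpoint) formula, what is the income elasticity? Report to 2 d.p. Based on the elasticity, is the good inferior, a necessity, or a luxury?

ΔQ = 716 − 594.4 = 121.6; midpoint Q̄ = (594.4 + 716)/2 = 655.2.
ΔI = 98290 − 86800 = 11490; midpoint Ī = (86800 + 98290)/2 = 92545.
η = (ΔQ/Q̄) ÷ (ΔI/Ī) = (121.6/655.2) ÷ (11490/92545) = 1.49.
η > 1 ⇒ luxury.

1.49 (luxury)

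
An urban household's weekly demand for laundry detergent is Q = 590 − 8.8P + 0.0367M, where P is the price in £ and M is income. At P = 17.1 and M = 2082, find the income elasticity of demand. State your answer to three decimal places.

0.148

At P = 17.1, M = 2082: Q = 515.929.
Holding P constant, ∂Q/∂M = 0.0367.
η_M = (∂Q/∂M)·(M/Q) = 0.0367 × (2082/515.929) = 0.148.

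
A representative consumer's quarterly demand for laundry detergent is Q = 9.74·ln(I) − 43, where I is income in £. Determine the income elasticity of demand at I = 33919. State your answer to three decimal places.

0.166

At I = 33919: Q = 58.605.
dQ/dI = 9.74/I = 0.000287155 at this income.
η = (dQ/dI)·(I/Q) = 0.000287155 × (33919/58.605) = 0.166.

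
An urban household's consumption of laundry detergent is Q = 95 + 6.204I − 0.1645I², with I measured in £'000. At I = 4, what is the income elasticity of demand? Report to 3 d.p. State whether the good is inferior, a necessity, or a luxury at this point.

At I = 4: Q = 117.1840.
dQ/dI = 6.204 − 0.329I = 4.88800.
η = (dQ/dI)·(I/Q) = 4.88800 × (4/117.1840) = 0.167.
0 < η < 1 ⇒ necessity.

0.167 (necessity)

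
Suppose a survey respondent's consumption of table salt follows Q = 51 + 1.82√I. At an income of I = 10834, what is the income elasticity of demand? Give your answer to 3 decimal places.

0.394

At I = 10834: Q = 240.437.
dQ/dI = 1.82/(2√I) = 0.00874273 at this income.
η = (dQ/dI)·(I/Q) = 0.00874273 × (10834/240.437) = 0.394.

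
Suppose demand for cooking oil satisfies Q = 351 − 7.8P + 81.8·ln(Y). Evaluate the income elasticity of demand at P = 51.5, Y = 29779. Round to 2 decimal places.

0.10

At P = 51.5, Y = 29779: Q = 791.968.
Holding P constant, ∂Q/∂Y = 81.8/Y = 0.0027469.
η_Y = (∂Q/∂Y)·(Y/Q) = 0.0027469 × (29779/791.968) = 0.10.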